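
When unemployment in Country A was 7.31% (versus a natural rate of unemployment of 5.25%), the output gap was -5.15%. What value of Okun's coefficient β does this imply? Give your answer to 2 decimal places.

Okun's law: output gap = -β × (u - u*).
-5.15 = -β × (7.31 - 5.25) = -β × 2.06, so β = 5.15/2.06 = 2.50.

β ≈ 2.50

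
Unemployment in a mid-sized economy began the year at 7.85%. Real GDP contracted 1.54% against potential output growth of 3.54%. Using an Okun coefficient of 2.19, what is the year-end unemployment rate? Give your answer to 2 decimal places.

Growth-rate Okun's law: g_Y = g_Y* - β × Δu, so Δu = (g_Y* - g_Y)/β.
Δu = (3.54 + 1.54)/2.19 = 5.08/2.19 = 2.32 percentage points.
Year-end unemployment = 7.85 + 2.32 = 10.17%.

10.17%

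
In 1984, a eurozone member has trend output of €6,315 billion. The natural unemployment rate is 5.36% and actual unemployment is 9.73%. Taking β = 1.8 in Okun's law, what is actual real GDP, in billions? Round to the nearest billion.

€5,818 billion

Unemployment gap = 9.73 - 5.36 = 4.37 points, so the output gap is -1.8 × 4.37 = -7.866%.
Actual GDP = 6315 × (1 - 7.866/100) = 6315 × 0.92134 ≈ 5818 billion.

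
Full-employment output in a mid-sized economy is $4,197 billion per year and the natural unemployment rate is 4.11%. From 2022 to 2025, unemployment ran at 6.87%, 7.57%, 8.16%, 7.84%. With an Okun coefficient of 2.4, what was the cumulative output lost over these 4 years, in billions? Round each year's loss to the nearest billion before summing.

$1,411 billion

Year 2022: gap = -2.4 × (6.87 - 4.11) = -6.624%, loss ≈ 4197 × 6.624/100 ≈ 278.
Year 2023: gap = -2.4 × (7.57 - 4.11) = -8.304%, loss ≈ 4197 × 8.304/100 ≈ 349.
Year 2024: gap = -2.4 × (8.16 - 4.11) = -9.72%, loss ≈ 4197 × 9.72/100 ≈ 408.
Year 2025: gap = -2.4 × (7.84 - 4.11) = -8.952%, loss ≈ 4197 × 8.952/100 ≈ 376.
Total lost output = 278 + 349 + 408 + 376 = 1411 billion.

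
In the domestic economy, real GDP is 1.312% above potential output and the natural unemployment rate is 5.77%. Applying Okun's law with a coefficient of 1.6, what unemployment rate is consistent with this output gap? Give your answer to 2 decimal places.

From Okun's law, u - u* = -(output gap)/β = -(1.312)/1.6 = -0.82 points.
So u = 5.77 - 0.82 = 4.95%.

4.95%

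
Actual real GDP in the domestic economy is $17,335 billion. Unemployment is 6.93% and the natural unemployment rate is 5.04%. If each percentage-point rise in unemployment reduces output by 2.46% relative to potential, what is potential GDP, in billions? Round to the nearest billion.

$18,180 billion

Unemployment gap = 6.93 - 5.04 = 1.89 points, so output gap = -2.46 × 1.89 = -4.6494%.
Since Y = Y* × (1 + gap/100), Y* = 17335/0.953506 ≈ 18180 billion.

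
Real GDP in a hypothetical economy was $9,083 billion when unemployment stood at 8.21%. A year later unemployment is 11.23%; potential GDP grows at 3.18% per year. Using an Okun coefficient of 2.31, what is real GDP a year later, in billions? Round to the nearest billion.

Δu = 11.23 - 8.21 = 3.02 points.
Okun's law (growth form): g_Y = g_Y* - β × Δu = 3.18 - 2.31 × (3.02) = 3.18 - 6.9762 = -3.7962%.
Real GDP in the next year = 9083 × (1 - 3.7962/100) = 9083 × 0.962038 ≈ 8738 billion.

$8,738 billion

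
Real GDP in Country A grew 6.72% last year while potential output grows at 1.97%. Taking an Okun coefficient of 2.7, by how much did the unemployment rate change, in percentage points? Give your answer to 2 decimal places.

-1.76 percentage points

Growth-rate Okun's law: g_Y = g_Y* - β × Δu, so Δu = (g_Y* - g_Y)/β.
Δu = (1.97 - 6.72)/2.7 = -4.75/2.7 = -1.76 percentage points.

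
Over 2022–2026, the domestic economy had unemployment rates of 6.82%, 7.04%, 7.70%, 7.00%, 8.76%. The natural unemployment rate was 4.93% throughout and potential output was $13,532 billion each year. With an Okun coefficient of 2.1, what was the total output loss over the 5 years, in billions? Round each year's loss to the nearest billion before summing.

$3,600 billion

Year 2022: gap = -2.1 × (6.82 - 4.93) = -3.969%, loss ≈ 13532 × 3.969/100 ≈ 537.
Year 2023: gap = -2.1 × (7.04 - 4.93) = -4.431%, loss ≈ 13532 × 4.431/100 ≈ 600.
Year 2024: gap = -2.1 × (7.7 - 4.93) = -5.817%, loss ≈ 13532 × 5.817/100 ≈ 787.
Year 2025: gap = -2.1 × (7 - 4.93) = -4.347%, loss ≈ 13532 × 4.347/100 ≈ 588.
Year 2026: gap = -2.1 × (8.76 - 4.93) = -8.043%, loss ≈ 13532 × 8.043/100 ≈ 1088.
Total lost output = 537 + 600 + 787 + 588 + 1088 = 3600 billion.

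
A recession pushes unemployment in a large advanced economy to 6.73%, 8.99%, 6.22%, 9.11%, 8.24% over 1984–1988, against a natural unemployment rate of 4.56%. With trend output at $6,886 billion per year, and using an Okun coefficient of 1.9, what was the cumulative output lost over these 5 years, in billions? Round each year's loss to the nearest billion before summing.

Year 1984: gap = -1.9 × (6.73 - 4.56) = -4.123%, loss ≈ 6886 × 4.123/100 ≈ 284.
Year 1985: gap = -1.9 × (8.99 - 4.56) = -8.417%, loss ≈ 6886 × 8.417/100 ≈ 580.
Year 1986: gap = -1.9 × (6.22 - 4.56) = -3.154%, loss ≈ 6886 × 3.154/100 ≈ 217.
Year 1987: gap = -1.9 × (9.11 - 4.56) = -8.645%, loss ≈ 6886 × 8.645/100 ≈ 595.
Year 1988: gap = -1.9 × (8.24 - 4.56) = -6.992%, loss ≈ 6886 × 6.992/100 ≈ 481.
Total lost output = 284 + 580 + 217 + 595 + 481 = 2157 billion.

$2,157 billion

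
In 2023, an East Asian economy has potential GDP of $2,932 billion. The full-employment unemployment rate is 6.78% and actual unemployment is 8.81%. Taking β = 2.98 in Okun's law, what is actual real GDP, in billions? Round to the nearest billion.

$2,755 billion

Unemployment gap = 8.81 - 6.78 = 2.03 points, so the output gap is -2.98 × 2.03 = -6.0494%.
Actual GDP = 2932 × (1 - 6.0494/100) = 2932 × 0.939506 ≈ 2755 billion.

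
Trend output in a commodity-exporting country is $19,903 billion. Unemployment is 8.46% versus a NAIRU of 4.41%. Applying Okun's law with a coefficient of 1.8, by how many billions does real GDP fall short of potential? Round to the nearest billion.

Output gap = -1.8 × (8.46 - 4.41) = -1.8 × 4.05 = -7.29%.
Actual GDP ≈ 19903 × 0.9271 ≈ 18452 billion, so the shortfall is 19903 - 18452 = 1451 billion.

$1,451 billion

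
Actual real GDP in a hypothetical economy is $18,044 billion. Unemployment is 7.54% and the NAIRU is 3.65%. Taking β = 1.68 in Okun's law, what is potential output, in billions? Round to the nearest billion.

$19,306 billion

Unemployment gap = 7.54 - 3.65 = 3.89 points, so output gap = -1.68 × 3.89 = -6.5352%.
Since Y = Y* × (1 + gap/100), Y* = 18044/0.934648 ≈ 19306 billion.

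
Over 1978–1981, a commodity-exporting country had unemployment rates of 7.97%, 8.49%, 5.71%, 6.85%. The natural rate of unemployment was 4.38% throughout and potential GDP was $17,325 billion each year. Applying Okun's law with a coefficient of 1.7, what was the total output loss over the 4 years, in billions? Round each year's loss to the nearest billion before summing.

$3,386 billion

Year 1978: gap = -1.7 × (7.97 - 4.38) = -6.103%, loss ≈ 17325 × 6.103/100 ≈ 1057.
Year 1979: gap = -1.7 × (8.49 - 4.38) = -6.987%, loss ≈ 17325 × 6.987/100 ≈ 1210.
Year 1980: gap = -1.7 × (5.71 - 4.38) = -2.261%, loss ≈ 17325 × 2.261/100 ≈ 392.
Year 1981: gap = -1.7 × (6.85 - 4.38) = -4.199%, loss ≈ 17325 × 4.199/100 ≈ 727.
Total lost output = 1057 + 1210 + 392 + 727 = 3386 billion.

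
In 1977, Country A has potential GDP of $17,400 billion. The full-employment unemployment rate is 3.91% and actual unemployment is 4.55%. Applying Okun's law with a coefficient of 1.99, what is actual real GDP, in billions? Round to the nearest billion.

Unemployment gap = 4.55 - 3.91 = 0.64 points, so the output gap is -1.99 × 0.64 = -1.2736%.
Actual GDP = 17400 × (1 - 1.2736/100) = 17400 × 0.987264 ≈ 17178 billion.

$17,178 billion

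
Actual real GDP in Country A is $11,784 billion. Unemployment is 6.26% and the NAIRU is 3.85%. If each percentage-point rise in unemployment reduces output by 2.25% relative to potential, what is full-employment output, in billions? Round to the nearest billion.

Unemployment gap = 6.26 - 3.85 = 2.41 points, so output gap = -2.25 × 2.41 = -5.4225%.
Since Y = Y* × (1 + gap/100), Y* = 11784/0.945775 ≈ 12460 billion.

$12,460 billion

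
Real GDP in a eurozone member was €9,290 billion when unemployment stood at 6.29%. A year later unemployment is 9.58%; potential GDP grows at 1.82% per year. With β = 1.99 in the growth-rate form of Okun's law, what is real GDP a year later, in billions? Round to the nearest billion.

Δu = 9.58 - 6.29 = 3.29 points.
Okun's law (growth form): g_Y = g_Y* - β × Δu = 1.82 - 1.99 × (3.29) = 1.82 - 6.5471 = -4.7271%.
Real GDP in the next year = 9290 × (1 - 4.7271/100) = 9290 × 0.952729 ≈ 8851 billion.

€8,851 billion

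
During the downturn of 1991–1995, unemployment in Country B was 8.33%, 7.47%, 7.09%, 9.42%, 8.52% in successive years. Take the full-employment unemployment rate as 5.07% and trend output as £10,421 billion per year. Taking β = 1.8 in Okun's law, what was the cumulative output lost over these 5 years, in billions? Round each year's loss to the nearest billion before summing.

Year 1991: gap = -1.8 × (8.33 - 5.07) = -5.868%, loss ≈ 10421 × 5.868/100 ≈ 612.
Year 1992: gap = -1.8 × (7.47 - 5.07) = -4.32%, loss ≈ 10421 × 4.32/100 ≈ 450.
Year 1993: gap = -1.8 × (7.09 - 5.07) = -3.636%, loss ≈ 10421 × 3.636/100 ≈ 379.
Year 1994: gap = -1.8 × (9.42 - 5.07) = -7.83%, loss ≈ 10421 × 7.83/100 ≈ 816.
Year 1995: gap = -1.8 × (8.52 - 5.07) = -6.21%, loss ≈ 10421 × 6.21/100 ≈ 647.
Total lost output = 612 + 450 + 379 + 816 + 647 = 2904 billion.

£2,904 billion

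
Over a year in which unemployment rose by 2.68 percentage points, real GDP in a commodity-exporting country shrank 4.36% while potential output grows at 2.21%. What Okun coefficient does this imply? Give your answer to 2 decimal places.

β ≈ 2.45

Growth form: g_Y = g_Y* - β × Δu, so β = (g_Y* - g_Y)/Δu.
β = (2.21 + 4.36)/2.68 = 6.57/2.68 = 2.45.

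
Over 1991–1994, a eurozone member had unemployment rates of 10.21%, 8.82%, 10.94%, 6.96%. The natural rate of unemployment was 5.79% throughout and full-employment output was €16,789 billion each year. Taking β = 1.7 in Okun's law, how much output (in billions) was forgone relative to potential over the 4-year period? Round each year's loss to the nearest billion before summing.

Year 1991: gap = -1.7 × (10.21 - 5.79) = -7.514%, loss ≈ 16789 × 7.514/100 ≈ 1262.
Year 1992: gap = -1.7 × (8.82 - 5.79) = -5.151%, loss ≈ 16789 × 5.151/100 ≈ 865.
Year 1993: gap = -1.7 × (10.94 - 5.79) = -8.755%, loss ≈ 16789 × 8.755/100 ≈ 1470.
Year 1994: gap = -1.7 × (6.96 - 5.79) = -1.989%, loss ≈ 16789 × 1.989/100 ≈ 334.
Total lost output = 1262 + 865 + 1470 + 334 = 3931 billion.

€3,931 billion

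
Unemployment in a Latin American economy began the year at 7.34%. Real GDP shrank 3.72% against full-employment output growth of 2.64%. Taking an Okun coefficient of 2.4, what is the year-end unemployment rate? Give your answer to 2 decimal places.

9.99%

Growth-rate Okun's law: g_Y = g_Y* - β × Δu, so Δu = (g_Y* - g_Y)/β.
Δu = (2.64 + 3.72)/2.4 = 6.36/2.4 = 2.65 percentage points.
Year-end unemployment = 7.34 + 2.65 = 9.99%.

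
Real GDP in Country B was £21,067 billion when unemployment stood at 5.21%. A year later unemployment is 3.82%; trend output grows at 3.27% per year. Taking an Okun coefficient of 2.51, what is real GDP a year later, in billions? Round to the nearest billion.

£22,491 billion

Δu = 3.82 - 5.21 = -1.39 points.
Okun's law (growth form): g_Y = g_Y* - β × Δu = 3.27 - 2.51 × (-1.39) = 3.27 + 3.4889 = 6.7589%.
Real GDP in the next year = 21067 × (1 + 6.7589/100) = 21067 × 1.067589 ≈ 22491 billion.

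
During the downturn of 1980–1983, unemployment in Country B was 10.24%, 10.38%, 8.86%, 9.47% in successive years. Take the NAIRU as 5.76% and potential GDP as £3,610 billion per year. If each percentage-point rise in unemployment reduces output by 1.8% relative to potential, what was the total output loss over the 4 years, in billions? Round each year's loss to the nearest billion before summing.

Year 1980: gap = -1.8 × (10.24 - 5.76) = -8.064%, loss ≈ 3610 × 8.064/100 ≈ 291.
Year 1981: gap = -1.8 × (10.38 - 5.76) = -8.316%, loss ≈ 3610 × 8.316/100 ≈ 300.
Year 1982: gap = -1.8 × (8.86 - 5.76) = -5.58%, loss ≈ 3610 × 5.58/100 ≈ 201.
Year 1983: gap = -1.8 × (9.47 - 5.76) = -6.678%, loss ≈ 3610 × 6.678/100 ≈ 241.
Total lost output = 291 + 300 + 201 + 241 = 1033 billion.

£1,033 billion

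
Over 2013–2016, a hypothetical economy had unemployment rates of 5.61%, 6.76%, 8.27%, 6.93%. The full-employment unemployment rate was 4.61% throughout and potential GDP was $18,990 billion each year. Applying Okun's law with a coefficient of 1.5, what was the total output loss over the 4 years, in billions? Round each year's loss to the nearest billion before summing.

Year 2013: gap = -1.5 × (5.61 - 4.61) = -1.5%, loss ≈ 18990 × 1.5/100 ≈ 285.
Year 2014: gap = -1.5 × (6.76 - 4.61) = -3.225%, loss ≈ 18990 × 3.225/100 ≈ 612.
Year 2015: gap = -1.5 × (8.27 - 4.61) = -5.49%, loss ≈ 18990 × 5.49/100 ≈ 1043.
Year 2016: gap = -1.5 × (6.93 - 4.61) = -3.48%, loss ≈ 18990 × 3.48/100 ≈ 661.
Total lost output = 285 + 612 + 1043 + 661 = 2601 billion.

$2,601 billion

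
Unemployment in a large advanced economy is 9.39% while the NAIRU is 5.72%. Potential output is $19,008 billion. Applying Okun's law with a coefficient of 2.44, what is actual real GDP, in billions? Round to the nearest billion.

Unemployment gap = 9.39 - 5.72 = 3.67 points, so the output gap is -2.44 × 3.67 = -8.9548%.
Actual GDP = 19008 × (1 - 8.9548/100) = 19008 × 0.910452 ≈ 17306 billion.

$17,306 billion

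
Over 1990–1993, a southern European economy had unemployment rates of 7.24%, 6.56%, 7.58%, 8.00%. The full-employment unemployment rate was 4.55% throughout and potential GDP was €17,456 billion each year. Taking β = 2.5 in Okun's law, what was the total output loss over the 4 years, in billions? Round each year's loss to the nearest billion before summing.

Year 1990: gap = -2.5 × (7.24 - 4.55) = -6.725%, loss ≈ 17456 × 6.725/100 ≈ 1174.
Year 1991: gap = -2.5 × (6.56 - 4.55) = -5.025%, loss ≈ 17456 × 5.025/100 ≈ 877.
Year 1992: gap = -2.5 × (7.58 - 4.55) = -7.575%, loss ≈ 17456 × 7.575/100 ≈ 1322.
Year 1993: gap = -2.5 × (8 - 4.55) = -8.625%, loss ≈ 17456 × 8.625/100 ≈ 1506.
Total lost output = 1174 + 877 + 1322 + 1506 = 4879 billion.

€4,879 billion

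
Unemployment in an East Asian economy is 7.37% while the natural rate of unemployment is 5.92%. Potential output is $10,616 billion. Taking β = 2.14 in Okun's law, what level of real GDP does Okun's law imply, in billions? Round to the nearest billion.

Unemployment gap = 7.37 - 5.92 = 1.45 points, so the output gap is -2.14 × 1.45 = -3.103%.
Actual GDP = 10616 × (1 - 3.103/100) = 10616 × 0.96897 ≈ 10287 billion.

$10,287 billion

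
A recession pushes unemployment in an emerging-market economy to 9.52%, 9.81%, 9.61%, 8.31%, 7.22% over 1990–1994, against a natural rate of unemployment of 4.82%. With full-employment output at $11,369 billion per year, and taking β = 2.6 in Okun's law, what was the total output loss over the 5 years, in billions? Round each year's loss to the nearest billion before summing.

$6,021 billion

Year 1990: gap = -2.6 × (9.52 - 4.82) = -12.22%, loss ≈ 11369 × 12.22/100 ≈ 1389.
Year 1991: gap = -2.6 × (9.81 - 4.82) = -12.974%, loss ≈ 11369 × 12.974/100 ≈ 1475.
Year 1992: gap = -2.6 × (9.61 - 4.82) = -12.454%, loss ≈ 11369 × 12.454/100 ≈ 1416.
Year 1993: gap = -2.6 × (8.31 - 4.82) = -9.074%, loss ≈ 11369 × 9.074/100 ≈ 1032.
Year 1994: gap = -2.6 × (7.22 - 4.82) = -6.24%, loss ≈ 11369 × 6.24/100 ≈ 709.
Total lost output = 1389 + 1475 + 1416 + 1032 + 709 = 6021 billion.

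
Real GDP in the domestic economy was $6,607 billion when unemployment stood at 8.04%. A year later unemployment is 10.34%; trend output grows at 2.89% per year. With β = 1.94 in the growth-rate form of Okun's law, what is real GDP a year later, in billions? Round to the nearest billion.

Δu = 10.34 - 8.04 = 2.3 points.
Okun's law (growth form): g_Y = g_Y* - β × Δu = 2.89 - 1.94 × (2.30) = 2.89 - 4.462 = -1.572%.
Real GDP in the next year = 6607 × (1 - 1.572/100) = 6607 × 0.98428 ≈ 6503 billion.

$6,503 billion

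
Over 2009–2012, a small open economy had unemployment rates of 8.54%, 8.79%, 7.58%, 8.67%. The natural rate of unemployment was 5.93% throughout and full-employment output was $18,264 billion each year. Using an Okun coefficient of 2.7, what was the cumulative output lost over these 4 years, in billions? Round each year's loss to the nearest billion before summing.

$4,862 billion

Year 2009: gap = -2.7 × (8.54 - 5.93) = -7.047%, loss ≈ 18264 × 7.047/100 ≈ 1287.
Year 2010: gap = -2.7 × (8.79 - 5.93) = -7.722%, loss ≈ 18264 × 7.722/100 ≈ 1410.
Year 2011: gap = -2.7 × (7.58 - 5.93) = -4.455%, loss ≈ 18264 × 4.455/100 ≈ 814.
Year 2012: gap = -2.7 × (8.67 - 5.93) = -7.398%, loss ≈ 18264 × 7.398/100 ≈ 1351.
Total lost output = 1287 + 1410 + 814 + 1351 = 4862 billion.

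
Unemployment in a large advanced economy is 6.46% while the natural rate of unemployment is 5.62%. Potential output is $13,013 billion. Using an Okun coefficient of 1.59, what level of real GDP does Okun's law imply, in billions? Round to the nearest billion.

$12,839 billion

Unemployment gap = 6.46 - 5.62 = 0.84 points, so the output gap is -1.59 × 0.84 = -1.3356%.
Actual GDP = 13013 × (1 - 1.3356/100) = 13013 × 0.986644 ≈ 12839 billion.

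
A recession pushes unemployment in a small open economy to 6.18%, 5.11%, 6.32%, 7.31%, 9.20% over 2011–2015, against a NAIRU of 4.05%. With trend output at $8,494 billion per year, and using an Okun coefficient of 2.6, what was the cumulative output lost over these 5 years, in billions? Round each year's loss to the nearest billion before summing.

Year 2011: gap = -2.6 × (6.18 - 4.05) = -5.538%, loss ≈ 8494 × 5.538/100 ≈ 470.
Year 2012: gap = -2.6 × (5.11 - 4.05) = -2.756%, loss ≈ 8494 × 2.756/100 ≈ 234.
Year 2013: gap = -2.6 × (6.32 - 4.05) = -5.902%, loss ≈ 8494 × 5.902/100 ≈ 501.
Year 2014: gap = -2.6 × (7.31 - 4.05) = -8.476%, loss ≈ 8494 × 8.476/100 ≈ 720.
Year 2015: gap = -2.6 × (9.2 - 4.05) = -13.39%, loss ≈ 8494 × 13.39/100 ≈ 1137.
Total lost output = 470 + 234 + 501 + 720 + 1137 = 3062 billion.

$3,062 billion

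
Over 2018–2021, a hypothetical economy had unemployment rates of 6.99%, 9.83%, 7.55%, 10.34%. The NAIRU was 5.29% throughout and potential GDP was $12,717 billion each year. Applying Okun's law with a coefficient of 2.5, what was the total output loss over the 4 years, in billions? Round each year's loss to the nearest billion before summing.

Year 2018: gap = -2.5 × (6.99 - 5.29) = -4.25%, loss ≈ 12717 × 4.25/100 ≈ 540.
Year 2019: gap = -2.5 × (9.83 - 5.29) = -11.35%, loss ≈ 12717 × 11.35/100 ≈ 1443.
Year 2020: gap = -2.5 × (7.55 - 5.29) = -5.65%, loss ≈ 12717 × 5.65/100 ≈ 719.
Year 2021: gap = -2.5 × (10.34 - 5.29) = -12.625%, loss ≈ 12717 × 12.625/100 ≈ 1606.
Total lost output = 540 + 1443 + 719 + 1606 = 4308 billion.

$4,308 billion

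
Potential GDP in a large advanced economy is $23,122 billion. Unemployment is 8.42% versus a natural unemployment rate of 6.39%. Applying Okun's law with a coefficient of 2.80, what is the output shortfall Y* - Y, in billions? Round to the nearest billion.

$1,314 billion

Output gap = -2.80 × (8.42 - 6.39) = -2.8 × 2.03 = -5.684%.
Actual GDP ≈ 23122 × 0.94316 ≈ 21808 billion, so the shortfall is 23122 - 21808 = 1314 billion.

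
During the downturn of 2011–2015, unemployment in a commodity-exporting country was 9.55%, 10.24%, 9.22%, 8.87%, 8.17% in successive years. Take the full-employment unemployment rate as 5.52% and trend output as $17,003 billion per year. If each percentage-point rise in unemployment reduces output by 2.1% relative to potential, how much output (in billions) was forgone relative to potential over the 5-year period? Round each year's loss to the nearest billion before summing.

Year 2011: gap = -2.1 × (9.55 - 5.52) = -8.463%, loss ≈ 17003 × 8.463/100 ≈ 1439.
Year 2012: gap = -2.1 × (10.24 - 5.52) = -9.912%, loss ≈ 17003 × 9.912/100 ≈ 1685.
Year 2013: gap = -2.1 × (9.22 - 5.52) = -7.77%, loss ≈ 17003 × 7.77/100 ≈ 1321.
Year 2014: gap = -2.1 × (8.87 - 5.52) = -7.035%, loss ≈ 17003 × 7.035/100 ≈ 1196.
Year 2015: gap = -2.1 × (8.17 - 5.52) = -5.565%, loss ≈ 17003 × 5.565/100 ≈ 946.
Total lost output = 1439 + 1685 + 1321 + 1196 + 946 = 6587 billion.

$6,587 billion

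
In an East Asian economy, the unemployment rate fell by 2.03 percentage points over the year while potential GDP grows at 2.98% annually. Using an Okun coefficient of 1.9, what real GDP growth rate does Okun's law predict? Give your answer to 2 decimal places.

Growth-rate Okun's law: g_Y = g_Y* - β × Δu.
g_Y = 2.98 - 1.9 × (-2.03) = 2.98 + 3.857 = 6.837%, i.e. 6.84% to 2 d.p.

6.84%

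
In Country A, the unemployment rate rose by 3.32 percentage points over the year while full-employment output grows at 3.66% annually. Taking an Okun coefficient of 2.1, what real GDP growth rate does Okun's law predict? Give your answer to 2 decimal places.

Growth-rate Okun's law: g_Y = g_Y* - β × Δu.
g_Y = 3.66 - 2.1 × (3.32) = 3.66 - 6.972 = -3.312%, i.e. -3.31% to 2 d.p.

-3.31%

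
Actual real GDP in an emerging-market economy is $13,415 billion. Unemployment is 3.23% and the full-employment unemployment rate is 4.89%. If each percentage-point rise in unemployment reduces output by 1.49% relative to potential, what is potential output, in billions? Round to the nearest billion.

$13,091 billion

Unemployment gap = 3.23 - 4.89 = -1.66 points, so output gap = -1.49 × (-1.66) = 2.4734%.
Since Y = Y* × (1 + gap/100), Y* = 13415/1.024734 ≈ 13091 billion.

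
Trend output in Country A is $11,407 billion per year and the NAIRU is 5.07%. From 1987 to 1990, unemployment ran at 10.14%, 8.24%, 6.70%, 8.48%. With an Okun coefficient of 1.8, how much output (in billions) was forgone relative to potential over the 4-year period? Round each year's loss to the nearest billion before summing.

$2,727 billion

Year 1987: gap = -1.8 × (10.14 - 5.07) = -9.126%, loss ≈ 11407 × 9.126/100 ≈ 1041.
Year 1988: gap = -1.8 × (8.24 - 5.07) = -5.706%, loss ≈ 11407 × 5.706/100 ≈ 651.
Year 1989: gap = -1.8 × (6.7 - 5.07) = -2.934%, loss ≈ 11407 × 2.934/100 ≈ 335.
Year 1990: gap = -1.8 × (8.48 - 5.07) = -6.138%, loss ≈ 11407 × 6.138/100 ≈ 700.
Total lost output = 1041 + 651 + 335 + 700 = 2727 billion.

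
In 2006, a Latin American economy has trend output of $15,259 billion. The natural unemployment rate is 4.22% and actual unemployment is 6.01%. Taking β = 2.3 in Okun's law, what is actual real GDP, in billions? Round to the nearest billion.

Unemployment gap = 6.01 - 4.22 = 1.79 points, so the output gap is -2.3 × 1.79 = -4.117%.
Actual GDP = 15259 × (1 - 4.117/100) = 15259 × 0.95883 ≈ 14631 billion.

$14,631 billion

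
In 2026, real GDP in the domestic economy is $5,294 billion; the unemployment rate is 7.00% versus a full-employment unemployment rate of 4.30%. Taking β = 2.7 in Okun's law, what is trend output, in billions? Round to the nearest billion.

Unemployment gap = 7 - 4.3 = 2.7 points, so output gap = -2.7 × 2.7 = -7.29%.
Since Y = Y* × (1 + gap/100), Y* = 5294/0.9271 ≈ 5710 billion.

$5,710 billion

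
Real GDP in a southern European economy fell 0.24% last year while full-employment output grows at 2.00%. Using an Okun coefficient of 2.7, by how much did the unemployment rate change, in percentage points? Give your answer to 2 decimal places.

0.83 percentage points

Growth-rate Okun's law: g_Y = g_Y* - β × Δu, so Δu = (g_Y* - g_Y)/β.
Δu = (2 + 0.24)/2.7 = 2.24/2.7 = 0.83 percentage points.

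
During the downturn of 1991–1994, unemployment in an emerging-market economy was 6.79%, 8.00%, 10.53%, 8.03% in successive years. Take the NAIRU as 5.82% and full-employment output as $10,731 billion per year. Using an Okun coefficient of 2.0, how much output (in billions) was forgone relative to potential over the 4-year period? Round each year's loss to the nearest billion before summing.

$2,161 billion

Year 1991: gap = -2.0 × (6.79 - 5.82) = -1.94%, loss ≈ 10731 × 1.94/100 ≈ 208.
Year 1992: gap = -2.0 × (8 - 5.82) = -4.36%, loss ≈ 10731 × 4.36/100 ≈ 468.
Year 1993: gap = -2.0 × (10.53 - 5.82) = -9.42%, loss ≈ 10731 × 9.42/100 ≈ 1011.
Year 1994: gap = -2.0 × (8.03 - 5.82) = -4.42%, loss ≈ 10731 × 4.42/100 ≈ 474.
Total lost output = 208 + 468 + 1011 + 474 = 2161 billion.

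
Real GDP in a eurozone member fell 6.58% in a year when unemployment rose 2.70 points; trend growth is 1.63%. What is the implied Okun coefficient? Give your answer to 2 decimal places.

β ≈ 3.04

Growth form: g_Y = g_Y* - β × Δu, so β = (g_Y* - g_Y)/Δu.
β = (1.63 + 6.58)/2.70 = 8.21/2.70 = 3.04.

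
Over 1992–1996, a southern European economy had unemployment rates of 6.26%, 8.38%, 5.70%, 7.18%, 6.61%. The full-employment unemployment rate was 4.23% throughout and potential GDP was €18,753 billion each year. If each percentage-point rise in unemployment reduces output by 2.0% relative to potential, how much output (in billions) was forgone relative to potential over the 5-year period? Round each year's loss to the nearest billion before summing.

€4,867 billion

Year 1992: gap = -2.0 × (6.26 - 4.23) = -4.06%, loss ≈ 18753 × 4.06/100 ≈ 761.
Year 1993: gap = -2.0 × (8.38 - 4.23) = -8.3%, loss ≈ 18753 × 8.3/100 ≈ 1556.
Year 1994: gap = -2.0 × (5.7 - 4.23) = -2.94%, loss ≈ 18753 × 2.94/100 ≈ 551.
Year 1995: gap = -2.0 × (7.18 - 4.23) = -5.9%, loss ≈ 18753 × 5.9/100 ≈ 1106.
Year 1996: gap = -2.0 × (6.61 - 4.23) = -4.76%, loss ≈ 18753 × 4.76/100 ≈ 893.
Total lost output = 761 + 1556 + 551 + 1106 + 893 = 4867 billion.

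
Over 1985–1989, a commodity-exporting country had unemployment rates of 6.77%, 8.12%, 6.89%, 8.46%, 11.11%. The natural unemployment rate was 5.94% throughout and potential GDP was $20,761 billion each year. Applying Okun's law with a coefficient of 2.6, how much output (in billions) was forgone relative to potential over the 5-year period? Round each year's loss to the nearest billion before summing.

Year 1985: gap = -2.6 × (6.77 - 5.94) = -2.158%, loss ≈ 20761 × 2.158/100 ≈ 448.
Year 1986: gap = -2.6 × (8.12 - 5.94) = -5.668%, loss ≈ 20761 × 5.668/100 ≈ 1177.
Year 1987: gap = -2.6 × (6.89 - 5.94) = -2.47%, loss ≈ 20761 × 2.47/100 ≈ 513.
Year 1988: gap = -2.6 × (8.46 - 5.94) = -6.552%, loss ≈ 20761 × 6.552/100 ≈ 1360.
Year 1989: gap = -2.6 × (11.11 - 5.94) = -13.442%, loss ≈ 20761 × 13.442/100 ≈ 2791.
Total lost output = 448 + 1177 + 513 + 1360 + 2791 = 6289 billion.

$6,289 billion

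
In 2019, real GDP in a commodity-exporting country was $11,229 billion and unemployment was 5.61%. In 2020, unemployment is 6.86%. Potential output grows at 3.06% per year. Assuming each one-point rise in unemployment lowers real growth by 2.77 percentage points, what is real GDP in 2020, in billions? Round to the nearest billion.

Δu = 6.86 - 5.61 = 1.25 points.
Okun's law (growth form): g_Y = g_Y* - β × Δu = 3.06 - 2.77 × (1.25) = 3.06 - 3.4625 = -0.4025%.
Real GDP in the next year = 11229 × (1 - 0.4025/100) = 11229 × 0.995975 ≈ 11184 billion.

$11,184 billion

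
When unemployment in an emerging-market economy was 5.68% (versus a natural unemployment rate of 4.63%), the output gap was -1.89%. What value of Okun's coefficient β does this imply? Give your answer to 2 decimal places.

Okun's law: output gap = -β × (u - u*).
-1.89 = -β × (5.68 - 4.63) = -β × 1.05, so β = 1.89/1.05 = 1.80.

β ≈ 1.80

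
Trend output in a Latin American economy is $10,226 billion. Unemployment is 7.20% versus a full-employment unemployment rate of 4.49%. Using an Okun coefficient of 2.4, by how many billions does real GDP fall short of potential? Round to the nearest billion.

Output gap = -2.4 × (7.2 - 4.49) = -2.4 × 2.71 = -6.504%.
Actual GDP ≈ 10226 × 0.93496 ≈ 9561 billion, so the shortfall is 10226 - 9561 = 665 billion.

$665 billion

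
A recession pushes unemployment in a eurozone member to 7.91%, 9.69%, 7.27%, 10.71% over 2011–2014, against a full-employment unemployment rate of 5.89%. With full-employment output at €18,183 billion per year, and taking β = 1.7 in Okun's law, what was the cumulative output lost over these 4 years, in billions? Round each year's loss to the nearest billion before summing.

Year 2011: gap = -1.7 × (7.91 - 5.89) = -3.434%, loss ≈ 18183 × 3.434/100 ≈ 624.
Year 2012: gap = -1.7 × (9.69 - 5.89) = -6.46%, loss ≈ 18183 × 6.46/100 ≈ 1175.
Year 2013: gap = -1.7 × (7.27 - 5.89) = -2.346%, loss ≈ 18183 × 2.346/100 ≈ 427.
Year 2014: gap = -1.7 × (10.71 - 5.89) = -8.194%, loss ≈ 18183 × 8.194/100 ≈ 1490.
Total lost output = 624 + 1175 + 427 + 1490 = 3716 billion.

€3,716 billion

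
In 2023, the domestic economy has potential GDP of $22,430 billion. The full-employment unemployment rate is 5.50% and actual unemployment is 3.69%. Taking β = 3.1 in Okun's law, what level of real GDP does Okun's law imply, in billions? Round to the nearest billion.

Unemployment gap = 3.69 - 5.5 = -1.81 points, so the output gap is -3.1 × (-1.81) = 5.611%.
Actual GDP = 22430 × (1 + 5.611/100) = 22430 × 1.05611 ≈ 23689 billion.

$23,689 billion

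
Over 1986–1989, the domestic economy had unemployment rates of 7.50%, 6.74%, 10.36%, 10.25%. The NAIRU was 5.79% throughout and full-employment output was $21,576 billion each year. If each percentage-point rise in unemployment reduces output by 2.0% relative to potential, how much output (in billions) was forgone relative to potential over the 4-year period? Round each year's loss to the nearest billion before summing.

$5,045 billion

Year 1986: gap = -2.0 × (7.5 - 5.79) = -3.42%, loss ≈ 21576 × 3.42/100 ≈ 738.
Year 1987: gap = -2.0 × (6.74 - 5.79) = -1.9%, loss ≈ 21576 × 1.9/100 ≈ 410.
Year 1988: gap = -2.0 × (10.36 - 5.79) = -9.14%, loss ≈ 21576 × 9.14/100 ≈ 1972.
Year 1989: gap = -2.0 × (10.25 - 5.79) = -8.92%, loss ≈ 21576 × 8.92/100 ≈ 1925.
Total lost output = 738 + 410 + 1972 + 1925 = 5045 billion.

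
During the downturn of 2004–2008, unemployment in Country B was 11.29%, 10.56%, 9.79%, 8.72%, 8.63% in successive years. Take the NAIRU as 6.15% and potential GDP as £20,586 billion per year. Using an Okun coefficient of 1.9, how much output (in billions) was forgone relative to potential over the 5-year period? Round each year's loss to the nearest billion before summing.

Year 2004: gap = -1.9 × (11.29 - 6.15) = -9.766%, loss ≈ 20586 × 9.766/100 ≈ 2010.
Year 2005: gap = -1.9 × (10.56 - 6.15) = -8.379%, loss ≈ 20586 × 8.379/100 ≈ 1725.
Year 2006: gap = -1.9 × (9.79 - 6.15) = -6.916%, loss ≈ 20586 × 6.916/100 ≈ 1424.
Year 2007: gap = -1.9 × (8.72 - 6.15) = -4.883%, loss ≈ 20586 × 4.883/100 ≈ 1005.
Year 2008: gap = -1.9 × (8.63 - 6.15) = -4.712%, loss ≈ 20586 × 4.712/100 ≈ 970.
Total lost output = 2010 + 1725 + 1424 + 1005 + 970 = 7134 billion.

£7,134 billion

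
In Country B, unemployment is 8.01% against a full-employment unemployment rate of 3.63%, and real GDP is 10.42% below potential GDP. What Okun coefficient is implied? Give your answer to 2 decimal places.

β ≈ 2.38

Okun's law: output gap = -β × (u - u*).
-10.42 = -β × (8.01 - 3.63) = -β × 4.38, so β = 10.42/4.38 = 2.38.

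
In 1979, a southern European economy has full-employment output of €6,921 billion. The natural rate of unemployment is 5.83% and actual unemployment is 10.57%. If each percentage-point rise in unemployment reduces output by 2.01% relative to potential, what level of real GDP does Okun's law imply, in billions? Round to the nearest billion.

€6,262 billion

Unemployment gap = 10.57 - 5.83 = 4.74 points, so the output gap is -2.01 × 4.74 = -9.5274%.
Actual GDP = 6921 × (1 - 9.5274/100) = 6921 × 0.904726 ≈ 6262 billion.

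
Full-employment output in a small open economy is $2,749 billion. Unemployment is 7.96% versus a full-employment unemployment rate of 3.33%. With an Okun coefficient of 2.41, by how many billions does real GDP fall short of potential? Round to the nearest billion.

$307 billion

Output gap = -2.41 × (7.96 - 3.33) = -2.41 × 4.63 = -11.1583%.
Actual GDP ≈ 2749 × 0.888417 ≈ 2442 billion, so the shortfall is 2749 - 2442 = 307 billion.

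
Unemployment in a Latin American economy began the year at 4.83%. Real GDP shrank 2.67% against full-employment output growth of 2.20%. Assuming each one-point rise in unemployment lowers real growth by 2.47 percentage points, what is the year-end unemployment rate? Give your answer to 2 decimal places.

6.80%

Growth-rate Okun's law: g_Y = g_Y* - β × Δu, so Δu = (g_Y* - g_Y)/β.
Δu = (2.2 + 2.67)/2.47 = 4.87/2.47 = 1.97 percentage points.
Year-end unemployment = 4.83 + 1.97 = 6.80%.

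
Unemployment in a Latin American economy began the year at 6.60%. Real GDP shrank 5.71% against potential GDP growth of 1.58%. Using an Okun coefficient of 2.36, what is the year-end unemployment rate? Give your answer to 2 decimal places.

Growth-rate Okun's law: g_Y = g_Y* - β × Δu, so Δu = (g_Y* - g_Y)/β.
Δu = (1.58 + 5.71)/2.36 = 7.29/2.36 = 3.09 percentage points.
Year-end unemployment = 6.6 + 3.09 = 9.69%.

9.69%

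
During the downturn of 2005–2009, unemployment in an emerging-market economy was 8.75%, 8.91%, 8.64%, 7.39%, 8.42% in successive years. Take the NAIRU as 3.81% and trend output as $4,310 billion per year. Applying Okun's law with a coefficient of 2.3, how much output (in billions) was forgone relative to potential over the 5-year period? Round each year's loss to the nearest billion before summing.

$2,287 billion

Year 2005: gap = -2.3 × (8.75 - 3.81) = -11.362%, loss ≈ 4310 × 11.362/100 ≈ 490.
Year 2006: gap = -2.3 × (8.91 - 3.81) = -11.73%, loss ≈ 4310 × 11.73/100 ≈ 506.
Year 2007: gap = -2.3 × (8.64 - 3.81) = -11.109%, loss ≈ 4310 × 11.109/100 ≈ 479.
Year 2008: gap = -2.3 × (7.39 - 3.81) = -8.234%, loss ≈ 4310 × 8.234/100 ≈ 355.
Year 2009: gap = -2.3 × (8.42 - 3.81) = -10.603%, loss ≈ 4310 × 10.603/100 ≈ 457.
Total lost output = 490 + 506 + 479 + 355 + 457 = 2287 billion.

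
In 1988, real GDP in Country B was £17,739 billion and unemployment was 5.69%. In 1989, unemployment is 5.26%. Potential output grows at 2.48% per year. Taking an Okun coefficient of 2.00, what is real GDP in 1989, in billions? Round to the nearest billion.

Δu = 5.26 - 5.69 = -0.43 points.
Okun's law (growth form): g_Y = g_Y* - β × Δu = 2.48 - 2.00 × (-0.43) = 2.48 + 0.86 = 3.34%.
Real GDP in the next year = 17739 × (1 + 3.34/100) = 17739 × 1.0334 ≈ 18331 billion.

£18,331 billion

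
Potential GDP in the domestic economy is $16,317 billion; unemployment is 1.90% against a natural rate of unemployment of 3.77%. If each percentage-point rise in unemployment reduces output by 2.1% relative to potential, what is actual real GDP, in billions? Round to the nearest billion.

$16,958 billion

Unemployment gap = 1.9 - 3.77 = -1.87 points, so the output gap is -2.1 × (-1.87) = 3.927%.
Actual GDP = 16317 × (1 + 3.927/100) = 16317 × 1.03927 ≈ 16958 billion.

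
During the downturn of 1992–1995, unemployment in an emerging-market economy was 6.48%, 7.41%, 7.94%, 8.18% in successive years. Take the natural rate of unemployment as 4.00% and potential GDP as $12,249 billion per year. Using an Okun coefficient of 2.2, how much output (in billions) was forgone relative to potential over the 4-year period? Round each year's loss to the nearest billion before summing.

Year 1992: gap = -2.2 × (6.48 - 4) = -5.456%, loss ≈ 12249 × 5.456/100 ≈ 668.
Year 1993: gap = -2.2 × (7.41 - 4) = -7.502%, loss ≈ 12249 × 7.502/100 ≈ 919.
Year 1994: gap = -2.2 × (7.94 - 4) = -8.668%, loss ≈ 12249 × 8.668/100 ≈ 1062.
Year 1995: gap = -2.2 × (8.18 - 4) = -9.196%, loss ≈ 12249 × 9.196/100 ≈ 1126.
Total lost output = 668 + 919 + 1062 + 1126 = 3775 billion.

$3,775 billion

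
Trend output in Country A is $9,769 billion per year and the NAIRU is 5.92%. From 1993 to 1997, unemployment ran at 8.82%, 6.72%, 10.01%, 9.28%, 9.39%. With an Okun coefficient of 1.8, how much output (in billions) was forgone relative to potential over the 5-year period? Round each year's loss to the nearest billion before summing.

$2,571 billion

Year 1993: gap = -1.8 × (8.82 - 5.92) = -5.22%, loss ≈ 9769 × 5.22/100 ≈ 510.
Year 1994: gap = -1.8 × (6.72 - 5.92) = -1.44%, loss ≈ 9769 × 1.44/100 ≈ 141.
Year 1995: gap = -1.8 × (10.01 - 5.92) = -7.362%, loss ≈ 9769 × 7.362/100 ≈ 719.
Year 1996: gap = -1.8 × (9.28 - 5.92) = -6.048%, loss ≈ 9769 × 6.048/100 ≈ 591.
Year 1997: gap = -1.8 × (9.39 - 5.92) = -6.246%, loss ≈ 9769 × 6.246/100 ≈ 610.
Total lost output = 510 + 141 + 719 + 591 + 610 = 2571 billion.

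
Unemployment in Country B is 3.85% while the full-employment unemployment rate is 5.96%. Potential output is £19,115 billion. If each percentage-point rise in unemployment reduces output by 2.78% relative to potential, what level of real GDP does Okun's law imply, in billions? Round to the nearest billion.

£20,236 billion

Unemployment gap = 3.85 - 5.96 = -2.11 points, so the output gap is -2.78 × (-2.11) = 5.8658%.
Actual GDP = 19115 × (1 + 5.8658/100) = 19115 × 1.058658 ≈ 20236 billion.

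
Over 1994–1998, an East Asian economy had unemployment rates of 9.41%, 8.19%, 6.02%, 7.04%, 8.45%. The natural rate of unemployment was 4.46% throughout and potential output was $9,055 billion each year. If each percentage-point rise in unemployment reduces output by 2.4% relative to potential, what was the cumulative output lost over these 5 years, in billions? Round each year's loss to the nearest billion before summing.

Year 1994: gap = -2.4 × (9.41 - 4.46) = -11.88%, loss ≈ 9055 × 11.88/100 ≈ 1076.
Year 1995: gap = -2.4 × (8.19 - 4.46) = -8.952%, loss ≈ 9055 × 8.952/100 ≈ 811.
Year 1996: gap = -2.4 × (6.02 - 4.46) = -3.744%, loss ≈ 9055 × 3.744/100 ≈ 339.
Year 1997: gap = -2.4 × (7.04 - 4.46) = -6.192%, loss ≈ 9055 × 6.192/100 ≈ 561.
Year 1998: gap = -2.4 × (8.45 - 4.46) = -9.576%, loss ≈ 9055 × 9.576/100 ≈ 867.
Total lost output = 1076 + 811 + 339 + 561 + 867 = 3654 billion.

$3,654 billion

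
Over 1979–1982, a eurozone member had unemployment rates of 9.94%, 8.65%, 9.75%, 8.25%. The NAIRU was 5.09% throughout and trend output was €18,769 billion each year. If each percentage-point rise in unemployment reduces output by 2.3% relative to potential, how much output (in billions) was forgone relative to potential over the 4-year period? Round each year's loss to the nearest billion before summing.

Year 1979: gap = -2.3 × (9.94 - 5.09) = -11.155%, loss ≈ 18769 × 11.155/100 ≈ 2094.
Year 1980: gap = -2.3 × (8.65 - 5.09) = -8.188%, loss ≈ 18769 × 8.188/100 ≈ 1537.
Year 1981: gap = -2.3 × (9.75 - 5.09) = -10.718%, loss ≈ 18769 × 10.718/100 ≈ 2012.
Year 1982: gap = -2.3 × (8.25 - 5.09) = -7.268%, loss ≈ 18769 × 7.268/100 ≈ 1364.
Total lost output = 2094 + 1537 + 2012 + 1364 = 7007 billion.

€7,007 billion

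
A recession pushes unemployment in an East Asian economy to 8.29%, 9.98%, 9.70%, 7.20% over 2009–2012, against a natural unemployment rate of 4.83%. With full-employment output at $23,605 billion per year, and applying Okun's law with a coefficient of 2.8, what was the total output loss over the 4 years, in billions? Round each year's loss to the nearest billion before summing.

$10,476 billion

Year 2009: gap = -2.8 × (8.29 - 4.83) = -9.688%, loss ≈ 23605 × 9.688/100 ≈ 2287.
Year 2010: gap = -2.8 × (9.98 - 4.83) = -14.42%, loss ≈ 23605 × 14.42/100 ≈ 3404.
Year 2011: gap = -2.8 × (9.7 - 4.83) = -13.636%, loss ≈ 23605 × 13.636/100 ≈ 3219.
Year 2012: gap = -2.8 × (7.2 - 4.83) = -6.636%, loss ≈ 23605 × 6.636/100 ≈ 1566.
Total lost output = 2287 + 3404 + 3219 + 1566 = 10476 billion.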